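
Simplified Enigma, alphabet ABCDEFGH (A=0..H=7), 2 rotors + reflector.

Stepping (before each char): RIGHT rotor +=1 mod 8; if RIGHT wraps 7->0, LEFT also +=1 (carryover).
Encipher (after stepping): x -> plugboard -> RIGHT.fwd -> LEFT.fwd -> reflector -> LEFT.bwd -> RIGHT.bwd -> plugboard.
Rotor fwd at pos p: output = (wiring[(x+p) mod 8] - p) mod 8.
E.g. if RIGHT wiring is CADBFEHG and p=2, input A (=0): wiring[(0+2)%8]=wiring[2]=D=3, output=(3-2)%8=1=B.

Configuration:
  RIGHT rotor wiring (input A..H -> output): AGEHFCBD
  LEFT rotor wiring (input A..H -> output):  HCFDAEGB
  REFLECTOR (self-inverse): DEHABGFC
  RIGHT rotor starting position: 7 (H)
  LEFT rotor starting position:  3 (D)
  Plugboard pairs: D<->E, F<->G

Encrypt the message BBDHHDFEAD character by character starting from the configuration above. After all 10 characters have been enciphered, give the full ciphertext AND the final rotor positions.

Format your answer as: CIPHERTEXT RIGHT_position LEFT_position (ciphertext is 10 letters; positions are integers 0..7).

Answer: AAAACBCFHF 1 5

Derivation:
Char 1 ('B'): step: R->0, L->4 (L advanced); B->plug->B->R->G->L->B->refl->E->L'->A->R'->A->plug->A
Char 2 ('B'): step: R->1, L=4; B->plug->B->R->D->L->F->refl->G->L'->F->R'->A->plug->A
Char 3 ('D'): step: R->2, L=4; D->plug->E->R->H->L->H->refl->C->L'->C->R'->A->plug->A
Char 4 ('H'): step: R->3, L=4; H->plug->H->R->B->L->A->refl->D->L'->E->R'->A->plug->A
Char 5 ('H'): step: R->4, L=4; H->plug->H->R->D->L->F->refl->G->L'->F->R'->C->plug->C
Char 6 ('D'): step: R->5, L=4; D->plug->E->R->B->L->A->refl->D->L'->E->R'->B->plug->B
Char 7 ('F'): step: R->6, L=4; F->plug->G->R->H->L->H->refl->C->L'->C->R'->C->plug->C
Char 8 ('E'): step: R->7, L=4; E->plug->D->R->F->L->G->refl->F->L'->D->R'->G->plug->F
Char 9 ('A'): step: R->0, L->5 (L advanced); A->plug->A->R->A->L->H->refl->C->L'->D->R'->H->plug->H
Char 10 ('D'): step: R->1, L=5; D->plug->E->R->B->L->B->refl->E->L'->C->R'->G->plug->F
Final: ciphertext=AAAACBCFHF, RIGHT=1, LEFT=5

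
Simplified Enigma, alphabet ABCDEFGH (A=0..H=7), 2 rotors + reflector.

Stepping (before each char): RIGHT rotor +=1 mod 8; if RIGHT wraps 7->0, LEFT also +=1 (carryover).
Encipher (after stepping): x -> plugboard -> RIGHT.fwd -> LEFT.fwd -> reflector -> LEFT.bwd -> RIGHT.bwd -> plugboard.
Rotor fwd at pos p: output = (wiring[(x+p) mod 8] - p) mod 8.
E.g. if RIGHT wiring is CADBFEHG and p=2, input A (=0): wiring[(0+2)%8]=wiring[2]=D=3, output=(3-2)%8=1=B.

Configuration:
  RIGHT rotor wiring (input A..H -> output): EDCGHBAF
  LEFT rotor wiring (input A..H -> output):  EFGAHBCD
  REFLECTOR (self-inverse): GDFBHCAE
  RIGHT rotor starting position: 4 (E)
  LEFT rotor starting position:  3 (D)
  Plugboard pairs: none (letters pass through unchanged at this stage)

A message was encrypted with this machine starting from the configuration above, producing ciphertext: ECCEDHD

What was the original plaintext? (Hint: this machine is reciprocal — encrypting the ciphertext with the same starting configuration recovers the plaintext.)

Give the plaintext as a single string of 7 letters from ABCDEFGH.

Char 1 ('E'): step: R->5, L=3; E->plug->E->R->G->L->C->refl->F->L'->A->R'->C->plug->C
Char 2 ('C'): step: R->6, L=3; C->plug->C->R->G->L->C->refl->F->L'->A->R'->F->plug->F
Char 3 ('C'): step: R->7, L=3; C->plug->C->R->E->L->A->refl->G->L'->C->R'->G->plug->G
Char 4 ('E'): step: R->0, L->4 (L advanced); E->plug->E->R->H->L->E->refl->H->L'->D->R'->B->plug->B
Char 5 ('D'): step: R->1, L=4; D->plug->D->R->G->L->C->refl->F->L'->B->R'->B->plug->B
Char 6 ('H'): step: R->2, L=4; H->plug->H->R->B->L->F->refl->C->L'->G->R'->E->plug->E
Char 7 ('D'): step: R->3, L=4; D->plug->D->R->F->L->B->refl->D->L'->A->R'->G->plug->G

Answer: CFGBBEG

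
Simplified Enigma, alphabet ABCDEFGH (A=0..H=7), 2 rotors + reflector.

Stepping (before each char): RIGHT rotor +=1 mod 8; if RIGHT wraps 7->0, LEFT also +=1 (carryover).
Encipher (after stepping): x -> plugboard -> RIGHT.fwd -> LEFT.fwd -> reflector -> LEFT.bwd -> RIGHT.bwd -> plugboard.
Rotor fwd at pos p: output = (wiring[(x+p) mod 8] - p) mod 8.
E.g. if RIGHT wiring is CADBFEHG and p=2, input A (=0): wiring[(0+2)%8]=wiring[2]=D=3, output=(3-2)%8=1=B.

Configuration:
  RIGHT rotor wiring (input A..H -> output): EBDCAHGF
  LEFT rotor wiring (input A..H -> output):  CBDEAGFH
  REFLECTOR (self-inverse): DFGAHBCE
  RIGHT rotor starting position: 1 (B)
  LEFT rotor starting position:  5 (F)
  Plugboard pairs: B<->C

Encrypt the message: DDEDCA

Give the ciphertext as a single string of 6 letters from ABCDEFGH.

Answer: GHCCHD

Derivation:
Char 1 ('D'): step: R->2, L=5; D->plug->D->R->F->L->G->refl->C->L'->C->R'->G->plug->G
Char 2 ('D'): step: R->3, L=5; D->plug->D->R->D->L->F->refl->B->L'->A->R'->H->plug->H
Char 3 ('E'): step: R->4, L=5; E->plug->E->R->A->L->B->refl->F->L'->D->R'->B->plug->C
Char 4 ('D'): step: R->5, L=5; D->plug->D->R->H->L->D->refl->A->L'->B->R'->B->plug->C
Char 5 ('C'): step: R->6, L=5; C->plug->B->R->H->L->D->refl->A->L'->B->R'->H->plug->H
Char 6 ('A'): step: R->7, L=5; A->plug->A->R->G->L->H->refl->E->L'->E->R'->D->plug->D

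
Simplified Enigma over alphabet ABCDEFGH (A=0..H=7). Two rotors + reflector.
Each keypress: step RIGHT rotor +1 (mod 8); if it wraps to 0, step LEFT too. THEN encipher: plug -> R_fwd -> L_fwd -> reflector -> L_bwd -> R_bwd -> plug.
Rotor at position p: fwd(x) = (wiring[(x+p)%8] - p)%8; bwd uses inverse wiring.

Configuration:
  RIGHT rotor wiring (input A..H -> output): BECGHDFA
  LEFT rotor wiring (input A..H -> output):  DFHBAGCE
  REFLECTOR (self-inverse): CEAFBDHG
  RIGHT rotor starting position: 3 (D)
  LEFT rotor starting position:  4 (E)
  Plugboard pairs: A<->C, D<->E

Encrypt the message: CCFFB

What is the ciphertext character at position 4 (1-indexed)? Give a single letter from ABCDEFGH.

Char 1 ('C'): step: R->4, L=4; C->plug->A->R->D->L->A->refl->C->L'->B->R'->C->plug->A
Char 2 ('C'): step: R->5, L=4; C->plug->A->R->G->L->D->refl->F->L'->H->R'->E->plug->D
Char 3 ('F'): step: R->6, L=4; F->plug->F->R->A->L->E->refl->B->L'->F->R'->H->plug->H
Char 4 ('F'): step: R->7, L=4; F->plug->F->R->A->L->E->refl->B->L'->F->R'->C->plug->A

A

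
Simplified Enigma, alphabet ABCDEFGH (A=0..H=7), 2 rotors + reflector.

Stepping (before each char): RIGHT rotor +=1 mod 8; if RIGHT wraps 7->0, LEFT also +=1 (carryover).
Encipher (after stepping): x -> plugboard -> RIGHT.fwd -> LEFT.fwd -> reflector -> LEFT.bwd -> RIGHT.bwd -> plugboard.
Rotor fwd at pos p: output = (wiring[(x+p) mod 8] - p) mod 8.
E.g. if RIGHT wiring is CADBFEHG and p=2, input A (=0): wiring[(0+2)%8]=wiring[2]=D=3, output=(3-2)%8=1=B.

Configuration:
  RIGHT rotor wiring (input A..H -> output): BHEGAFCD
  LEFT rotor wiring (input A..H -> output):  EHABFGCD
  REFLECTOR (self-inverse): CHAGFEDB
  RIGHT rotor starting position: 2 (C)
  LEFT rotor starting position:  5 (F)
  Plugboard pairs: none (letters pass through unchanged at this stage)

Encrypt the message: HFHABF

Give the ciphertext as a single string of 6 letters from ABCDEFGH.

Char 1 ('H'): step: R->3, L=5; H->plug->H->R->B->L->F->refl->E->L'->G->R'->F->plug->F
Char 2 ('F'): step: R->4, L=5; F->plug->F->R->D->L->H->refl->B->L'->A->R'->G->plug->G
Char 3 ('H'): step: R->5, L=5; H->plug->H->R->D->L->H->refl->B->L'->A->R'->A->plug->A
Char 4 ('A'): step: R->6, L=5; A->plug->A->R->E->L->C->refl->A->L'->H->R'->H->plug->H
Char 5 ('B'): step: R->7, L=5; B->plug->B->R->C->L->G->refl->D->L'->F->R'->D->plug->D
Char 6 ('F'): step: R->0, L->6 (L advanced); F->plug->F->R->F->L->D->refl->G->L'->C->R'->G->plug->G

Answer: FGAHDG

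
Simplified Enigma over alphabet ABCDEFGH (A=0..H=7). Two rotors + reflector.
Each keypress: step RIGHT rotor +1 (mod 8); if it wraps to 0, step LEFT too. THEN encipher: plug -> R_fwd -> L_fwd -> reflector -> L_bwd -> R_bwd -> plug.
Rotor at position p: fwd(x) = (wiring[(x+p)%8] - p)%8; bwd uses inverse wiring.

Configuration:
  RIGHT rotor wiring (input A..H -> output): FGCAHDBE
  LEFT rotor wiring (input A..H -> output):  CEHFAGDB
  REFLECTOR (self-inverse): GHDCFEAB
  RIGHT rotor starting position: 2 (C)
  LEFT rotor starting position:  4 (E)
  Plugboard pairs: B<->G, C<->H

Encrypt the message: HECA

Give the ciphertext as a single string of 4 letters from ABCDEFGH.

Char 1 ('H'): step: R->3, L=4; H->plug->C->R->A->L->E->refl->F->L'->D->R'->G->plug->B
Char 2 ('E'): step: R->4, L=4; E->plug->E->R->B->L->C->refl->D->L'->G->R'->G->plug->B
Char 3 ('C'): step: R->5, L=4; C->plug->H->R->C->L->H->refl->B->L'->H->R'->C->plug->H
Char 4 ('A'): step: R->6, L=4; A->plug->A->R->D->L->F->refl->E->L'->A->R'->D->plug->D

Answer: BBHD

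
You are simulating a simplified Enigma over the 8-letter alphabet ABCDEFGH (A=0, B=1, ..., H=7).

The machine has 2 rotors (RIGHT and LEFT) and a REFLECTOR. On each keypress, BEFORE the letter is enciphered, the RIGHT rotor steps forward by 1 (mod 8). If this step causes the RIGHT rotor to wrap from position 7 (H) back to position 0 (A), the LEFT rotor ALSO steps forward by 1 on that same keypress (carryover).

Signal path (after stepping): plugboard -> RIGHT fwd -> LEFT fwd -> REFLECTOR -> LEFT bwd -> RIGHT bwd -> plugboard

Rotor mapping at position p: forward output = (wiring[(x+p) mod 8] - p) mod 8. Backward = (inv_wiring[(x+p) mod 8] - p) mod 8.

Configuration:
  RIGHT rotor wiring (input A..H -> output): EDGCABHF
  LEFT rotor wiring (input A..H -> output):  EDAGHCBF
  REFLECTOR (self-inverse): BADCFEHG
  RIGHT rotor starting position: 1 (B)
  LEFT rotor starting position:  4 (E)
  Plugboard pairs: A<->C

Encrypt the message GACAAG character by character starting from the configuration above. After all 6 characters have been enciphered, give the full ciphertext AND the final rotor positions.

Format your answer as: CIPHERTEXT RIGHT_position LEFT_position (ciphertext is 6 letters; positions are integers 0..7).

Answer: AEADGC 7 4

Derivation:
Char 1 ('G'): step: R->2, L=4; G->plug->G->R->C->L->F->refl->E->L'->G->R'->C->plug->A
Char 2 ('A'): step: R->3, L=4; A->plug->C->R->G->L->E->refl->F->L'->C->R'->E->plug->E
Char 3 ('C'): step: R->4, L=4; C->plug->A->R->E->L->A->refl->B->L'->D->R'->C->plug->A
Char 4 ('A'): step: R->5, L=4; A->plug->C->R->A->L->D->refl->C->L'->H->R'->D->plug->D
Char 5 ('A'): step: R->6, L=4; A->plug->C->R->G->L->E->refl->F->L'->C->R'->G->plug->G
Char 6 ('G'): step: R->7, L=4; G->plug->G->R->C->L->F->refl->E->L'->G->R'->A->plug->C
Final: ciphertext=AEADGC, RIGHT=7, LEFT=4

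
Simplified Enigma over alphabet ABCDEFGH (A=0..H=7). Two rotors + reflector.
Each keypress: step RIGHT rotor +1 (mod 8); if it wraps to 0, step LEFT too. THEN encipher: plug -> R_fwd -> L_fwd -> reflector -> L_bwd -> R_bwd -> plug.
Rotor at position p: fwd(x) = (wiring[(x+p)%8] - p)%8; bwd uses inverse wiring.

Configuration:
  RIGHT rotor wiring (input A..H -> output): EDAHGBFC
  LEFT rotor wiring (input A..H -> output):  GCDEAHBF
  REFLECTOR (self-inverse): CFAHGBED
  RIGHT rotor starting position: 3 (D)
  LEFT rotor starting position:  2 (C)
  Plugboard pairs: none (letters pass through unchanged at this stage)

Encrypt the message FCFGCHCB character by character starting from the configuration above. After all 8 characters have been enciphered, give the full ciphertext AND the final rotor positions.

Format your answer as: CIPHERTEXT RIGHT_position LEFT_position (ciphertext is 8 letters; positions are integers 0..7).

Answer: CAAHFADD 3 3

Derivation:
Char 1 ('F'): step: R->4, L=2; F->plug->F->R->H->L->A->refl->C->L'->B->R'->C->plug->C
Char 2 ('C'): step: R->5, L=2; C->plug->C->R->F->L->D->refl->H->L'->E->R'->A->plug->A
Char 3 ('F'): step: R->6, L=2; F->plug->F->R->B->L->C->refl->A->L'->H->R'->A->plug->A
Char 4 ('G'): step: R->7, L=2; G->plug->G->R->C->L->G->refl->E->L'->G->R'->H->plug->H
Char 5 ('C'): step: R->0, L->3 (L advanced); C->plug->C->R->A->L->B->refl->F->L'->B->R'->F->plug->F
Char 6 ('H'): step: R->1, L=3; H->plug->H->R->D->L->G->refl->E->L'->C->R'->A->plug->A
Char 7 ('C'): step: R->2, L=3; C->plug->C->R->E->L->C->refl->A->L'->H->R'->D->plug->D
Char 8 ('B'): step: R->3, L=3; B->plug->B->R->D->L->G->refl->E->L'->C->R'->D->plug->D
Final: ciphertext=CAAHFADD, RIGHT=3, LEFT=3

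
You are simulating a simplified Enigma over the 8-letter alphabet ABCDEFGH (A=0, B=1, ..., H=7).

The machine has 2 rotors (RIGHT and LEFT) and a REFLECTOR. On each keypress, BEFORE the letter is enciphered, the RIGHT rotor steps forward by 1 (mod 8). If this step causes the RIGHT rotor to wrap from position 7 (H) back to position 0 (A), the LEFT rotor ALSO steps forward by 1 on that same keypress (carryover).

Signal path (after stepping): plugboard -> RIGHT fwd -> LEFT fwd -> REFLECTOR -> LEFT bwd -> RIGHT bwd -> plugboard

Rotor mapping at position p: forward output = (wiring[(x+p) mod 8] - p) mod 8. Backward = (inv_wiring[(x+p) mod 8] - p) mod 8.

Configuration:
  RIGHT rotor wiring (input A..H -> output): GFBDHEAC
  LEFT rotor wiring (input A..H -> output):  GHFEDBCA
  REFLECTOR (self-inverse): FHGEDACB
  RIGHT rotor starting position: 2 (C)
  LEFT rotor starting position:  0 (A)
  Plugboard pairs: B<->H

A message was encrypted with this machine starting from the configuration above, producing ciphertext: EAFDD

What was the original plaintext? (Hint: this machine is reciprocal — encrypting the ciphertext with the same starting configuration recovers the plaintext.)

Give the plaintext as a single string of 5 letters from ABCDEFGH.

Char 1 ('E'): step: R->3, L=0; E->plug->E->R->H->L->A->refl->F->L'->C->R'->G->plug->G
Char 2 ('A'): step: R->4, L=0; A->plug->A->R->D->L->E->refl->D->L'->E->R'->C->plug->C
Char 3 ('F'): step: R->5, L=0; F->plug->F->R->E->L->D->refl->E->L'->D->R'->B->plug->H
Char 4 ('D'): step: R->6, L=0; D->plug->D->R->H->L->A->refl->F->L'->C->R'->A->plug->A
Char 5 ('D'): step: R->7, L=0; D->plug->D->R->C->L->F->refl->A->L'->H->R'->B->plug->H

Answer: GCHAH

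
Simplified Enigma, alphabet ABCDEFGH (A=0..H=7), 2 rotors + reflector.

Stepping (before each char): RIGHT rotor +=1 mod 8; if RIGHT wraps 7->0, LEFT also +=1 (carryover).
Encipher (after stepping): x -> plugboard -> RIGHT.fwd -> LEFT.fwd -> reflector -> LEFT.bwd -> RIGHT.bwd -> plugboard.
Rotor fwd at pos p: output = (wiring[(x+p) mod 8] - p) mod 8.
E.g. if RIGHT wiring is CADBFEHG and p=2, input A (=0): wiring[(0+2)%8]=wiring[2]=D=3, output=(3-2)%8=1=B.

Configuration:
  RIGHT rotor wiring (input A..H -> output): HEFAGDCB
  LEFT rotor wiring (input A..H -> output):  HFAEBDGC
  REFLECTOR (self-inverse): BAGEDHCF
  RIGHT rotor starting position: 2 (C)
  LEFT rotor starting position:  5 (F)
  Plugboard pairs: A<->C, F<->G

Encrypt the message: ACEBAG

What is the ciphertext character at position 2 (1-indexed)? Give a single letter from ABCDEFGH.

Char 1 ('A'): step: R->3, L=5; A->plug->C->R->A->L->G->refl->C->L'->D->R'->B->plug->B
Char 2 ('C'): step: R->4, L=5; C->plug->A->R->C->L->F->refl->H->L'->G->R'->C->plug->A

A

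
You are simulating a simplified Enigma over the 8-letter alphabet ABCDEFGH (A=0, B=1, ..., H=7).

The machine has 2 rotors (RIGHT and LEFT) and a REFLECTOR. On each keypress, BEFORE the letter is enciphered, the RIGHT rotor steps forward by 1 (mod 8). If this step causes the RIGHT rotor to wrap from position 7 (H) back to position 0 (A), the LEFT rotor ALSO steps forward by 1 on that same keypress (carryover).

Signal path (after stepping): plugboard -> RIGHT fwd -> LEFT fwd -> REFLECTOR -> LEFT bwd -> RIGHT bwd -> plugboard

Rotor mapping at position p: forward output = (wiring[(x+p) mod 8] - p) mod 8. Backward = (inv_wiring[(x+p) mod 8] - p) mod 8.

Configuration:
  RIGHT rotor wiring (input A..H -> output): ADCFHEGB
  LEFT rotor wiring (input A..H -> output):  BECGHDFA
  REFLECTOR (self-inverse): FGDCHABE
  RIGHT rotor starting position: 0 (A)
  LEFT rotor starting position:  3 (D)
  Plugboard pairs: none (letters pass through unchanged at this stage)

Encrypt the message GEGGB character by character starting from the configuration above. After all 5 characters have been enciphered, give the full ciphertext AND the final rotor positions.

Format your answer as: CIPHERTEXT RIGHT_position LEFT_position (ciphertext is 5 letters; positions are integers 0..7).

Char 1 ('G'): step: R->1, L=3; G->plug->G->R->A->L->D->refl->C->L'->D->R'->E->plug->E
Char 2 ('E'): step: R->2, L=3; E->plug->E->R->E->L->F->refl->A->L'->C->R'->D->plug->D
Char 3 ('G'): step: R->3, L=3; G->plug->G->R->A->L->D->refl->C->L'->D->R'->D->plug->D
Char 4 ('G'): step: R->4, L=3; G->plug->G->R->G->L->B->refl->G->L'->F->R'->D->plug->D
Char 5 ('B'): step: R->5, L=3; B->plug->B->R->B->L->E->refl->H->L'->H->R'->A->plug->A
Final: ciphertext=EDDDA, RIGHT=5, LEFT=3

Answer: EDDDA 5 3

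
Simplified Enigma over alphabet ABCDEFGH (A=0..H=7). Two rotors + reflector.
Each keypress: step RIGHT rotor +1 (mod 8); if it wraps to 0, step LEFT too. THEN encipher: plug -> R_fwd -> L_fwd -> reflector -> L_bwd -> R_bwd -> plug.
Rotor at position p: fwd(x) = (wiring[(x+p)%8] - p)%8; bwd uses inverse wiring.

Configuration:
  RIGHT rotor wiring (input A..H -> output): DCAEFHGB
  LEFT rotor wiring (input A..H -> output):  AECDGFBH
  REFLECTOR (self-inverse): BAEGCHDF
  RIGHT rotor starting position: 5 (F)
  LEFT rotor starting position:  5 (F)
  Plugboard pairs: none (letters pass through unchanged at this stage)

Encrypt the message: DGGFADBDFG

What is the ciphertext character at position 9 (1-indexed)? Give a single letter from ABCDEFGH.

Char 1 ('D'): step: R->6, L=5; D->plug->D->R->E->L->H->refl->F->L'->F->R'->C->plug->C
Char 2 ('G'): step: R->7, L=5; G->plug->G->R->A->L->A->refl->B->L'->H->R'->H->plug->H
Char 3 ('G'): step: R->0, L->6 (L advanced); G->plug->G->R->G->L->A->refl->B->L'->B->R'->H->plug->H
Char 4 ('F'): step: R->1, L=6; F->plug->F->R->F->L->F->refl->H->L'->H->R'->B->plug->B
Char 5 ('A'): step: R->2, L=6; A->plug->A->R->G->L->A->refl->B->L'->B->R'->G->plug->G
Char 6 ('D'): step: R->3, L=6; D->plug->D->R->D->L->G->refl->D->L'->A->R'->F->plug->F
Char 7 ('B'): step: R->4, L=6; B->plug->B->R->D->L->G->refl->D->L'->A->R'->H->plug->H
Char 8 ('D'): step: R->5, L=6; D->plug->D->R->G->L->A->refl->B->L'->B->R'->B->plug->B
Char 9 ('F'): step: R->6, L=6; F->plug->F->R->G->L->A->refl->B->L'->B->R'->H->plug->H

H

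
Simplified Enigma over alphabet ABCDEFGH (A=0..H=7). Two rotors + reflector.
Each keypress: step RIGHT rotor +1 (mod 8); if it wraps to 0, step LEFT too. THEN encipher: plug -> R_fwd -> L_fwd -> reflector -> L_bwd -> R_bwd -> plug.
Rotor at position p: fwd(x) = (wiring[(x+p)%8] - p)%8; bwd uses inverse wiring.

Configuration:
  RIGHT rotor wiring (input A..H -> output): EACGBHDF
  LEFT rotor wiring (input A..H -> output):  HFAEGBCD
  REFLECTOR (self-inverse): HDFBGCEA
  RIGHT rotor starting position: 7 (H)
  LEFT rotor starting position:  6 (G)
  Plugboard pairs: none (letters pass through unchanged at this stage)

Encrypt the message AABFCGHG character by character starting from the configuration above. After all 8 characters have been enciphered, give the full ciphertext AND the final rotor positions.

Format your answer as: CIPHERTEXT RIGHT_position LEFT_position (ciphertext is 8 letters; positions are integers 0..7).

Answer: DHHGBFAF 7 7

Derivation:
Char 1 ('A'): step: R->0, L->7 (L advanced); A->plug->A->R->E->L->F->refl->C->L'->G->R'->D->plug->D
Char 2 ('A'): step: R->1, L=7; A->plug->A->R->H->L->D->refl->B->L'->D->R'->H->plug->H
Char 3 ('B'): step: R->2, L=7; B->plug->B->R->E->L->F->refl->C->L'->G->R'->H->plug->H
Char 4 ('F'): step: R->3, L=7; F->plug->F->R->B->L->A->refl->H->L'->F->R'->G->plug->G
Char 5 ('C'): step: R->4, L=7; C->plug->C->R->H->L->D->refl->B->L'->D->R'->B->plug->B
Char 6 ('G'): step: R->5, L=7; G->plug->G->R->B->L->A->refl->H->L'->F->R'->F->plug->F
Char 7 ('H'): step: R->6, L=7; H->plug->H->R->B->L->A->refl->H->L'->F->R'->A->plug->A
Char 8 ('G'): step: R->7, L=7; G->plug->G->R->A->L->E->refl->G->L'->C->R'->F->plug->F
Final: ciphertext=DHHGBFAF, RIGHT=7, LEFT=7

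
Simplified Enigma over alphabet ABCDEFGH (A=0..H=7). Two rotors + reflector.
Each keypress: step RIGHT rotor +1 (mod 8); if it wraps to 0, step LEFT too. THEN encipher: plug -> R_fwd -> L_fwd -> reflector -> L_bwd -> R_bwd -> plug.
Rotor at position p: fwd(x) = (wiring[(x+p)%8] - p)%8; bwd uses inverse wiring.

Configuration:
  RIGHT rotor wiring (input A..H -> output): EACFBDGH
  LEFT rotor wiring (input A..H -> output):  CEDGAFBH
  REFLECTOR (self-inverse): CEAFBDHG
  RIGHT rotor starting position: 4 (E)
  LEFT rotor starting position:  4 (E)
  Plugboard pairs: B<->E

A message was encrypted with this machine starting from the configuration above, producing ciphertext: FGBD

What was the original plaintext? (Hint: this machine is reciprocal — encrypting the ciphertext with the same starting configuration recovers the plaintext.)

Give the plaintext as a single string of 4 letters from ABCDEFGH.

Char 1 ('F'): step: R->5, L=4; F->plug->F->R->F->L->A->refl->C->L'->H->R'->D->plug->D
Char 2 ('G'): step: R->6, L=4; G->plug->G->R->D->L->D->refl->F->L'->C->R'->D->plug->D
Char 3 ('B'): step: R->7, L=4; B->plug->E->R->G->L->H->refl->G->L'->E->R'->G->plug->G
Char 4 ('D'): step: R->0, L->5 (L advanced); D->plug->D->R->F->L->G->refl->H->L'->E->R'->A->plug->A

Answer: DDGA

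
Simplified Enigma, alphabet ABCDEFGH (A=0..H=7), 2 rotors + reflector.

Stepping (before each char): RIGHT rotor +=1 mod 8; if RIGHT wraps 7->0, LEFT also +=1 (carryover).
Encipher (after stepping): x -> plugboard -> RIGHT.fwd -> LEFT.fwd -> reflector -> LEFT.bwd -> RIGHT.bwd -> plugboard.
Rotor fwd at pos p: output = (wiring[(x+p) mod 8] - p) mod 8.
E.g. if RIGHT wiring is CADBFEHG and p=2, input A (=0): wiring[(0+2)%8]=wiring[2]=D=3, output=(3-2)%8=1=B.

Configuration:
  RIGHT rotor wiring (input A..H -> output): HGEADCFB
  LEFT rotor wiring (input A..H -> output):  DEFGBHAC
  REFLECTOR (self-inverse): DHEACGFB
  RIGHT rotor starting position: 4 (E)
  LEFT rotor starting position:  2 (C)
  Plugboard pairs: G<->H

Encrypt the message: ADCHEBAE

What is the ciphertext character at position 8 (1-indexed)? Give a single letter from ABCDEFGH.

Char 1 ('A'): step: R->5, L=2; A->plug->A->R->F->L->A->refl->D->L'->A->R'->B->plug->B
Char 2 ('D'): step: R->6, L=2; D->plug->D->R->A->L->D->refl->A->L'->F->R'->G->plug->H
Char 3 ('C'): step: R->7, L=2; C->plug->C->R->H->L->C->refl->E->L'->B->R'->E->plug->E
Char 4 ('H'): step: R->0, L->3 (L advanced); H->plug->G->R->F->L->A->refl->D->L'->A->R'->D->plug->D
Char 5 ('E'): step: R->1, L=3; E->plug->E->R->B->L->G->refl->F->L'->D->R'->B->plug->B
Char 6 ('B'): step: R->2, L=3; B->plug->B->R->G->L->B->refl->H->L'->E->R'->H->plug->G
Char 7 ('A'): step: R->3, L=3; A->plug->A->R->F->L->A->refl->D->L'->A->R'->B->plug->B
Char 8 ('E'): step: R->4, L=3; E->plug->E->R->D->L->F->refl->G->L'->B->R'->C->plug->C

C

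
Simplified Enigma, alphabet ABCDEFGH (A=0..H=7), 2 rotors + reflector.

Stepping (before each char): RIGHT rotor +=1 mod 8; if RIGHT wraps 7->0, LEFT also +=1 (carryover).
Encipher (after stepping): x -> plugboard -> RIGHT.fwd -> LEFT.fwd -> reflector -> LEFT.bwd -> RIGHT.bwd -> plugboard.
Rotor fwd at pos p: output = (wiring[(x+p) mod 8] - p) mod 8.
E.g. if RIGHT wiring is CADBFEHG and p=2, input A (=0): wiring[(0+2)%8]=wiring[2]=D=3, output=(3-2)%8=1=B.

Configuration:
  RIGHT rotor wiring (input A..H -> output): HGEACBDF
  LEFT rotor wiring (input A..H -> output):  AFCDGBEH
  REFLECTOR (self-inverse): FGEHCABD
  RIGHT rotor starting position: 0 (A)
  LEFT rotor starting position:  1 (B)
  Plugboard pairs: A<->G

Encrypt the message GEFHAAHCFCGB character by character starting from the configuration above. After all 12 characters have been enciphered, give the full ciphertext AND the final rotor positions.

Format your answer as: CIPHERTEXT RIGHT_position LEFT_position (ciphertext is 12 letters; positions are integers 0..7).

Answer: CBAEGHFEAADA 4 2

Derivation:
Char 1 ('G'): step: R->1, L=1; G->plug->A->R->F->L->D->refl->H->L'->H->R'->C->plug->C
Char 2 ('E'): step: R->2, L=1; E->plug->E->R->B->L->B->refl->G->L'->G->R'->B->plug->B
Char 3 ('F'): step: R->3, L=1; F->plug->F->R->E->L->A->refl->F->L'->D->R'->G->plug->A
Char 4 ('H'): step: R->4, L=1; H->plug->H->R->E->L->A->refl->F->L'->D->R'->E->plug->E
Char 5 ('A'): step: R->5, L=1; A->plug->G->R->D->L->F->refl->A->L'->E->R'->A->plug->G
Char 6 ('A'): step: R->6, L=1; A->plug->G->R->E->L->A->refl->F->L'->D->R'->H->plug->H
Char 7 ('H'): step: R->7, L=1; H->plug->H->R->E->L->A->refl->F->L'->D->R'->F->plug->F
Char 8 ('C'): step: R->0, L->2 (L advanced); C->plug->C->R->E->L->C->refl->E->L'->C->R'->E->plug->E
Char 9 ('F'): step: R->1, L=2; F->plug->F->R->C->L->E->refl->C->L'->E->R'->G->plug->A
Char 10 ('C'): step: R->2, L=2; C->plug->C->R->A->L->A->refl->F->L'->F->R'->G->plug->A
Char 11 ('G'): step: R->3, L=2; G->plug->A->R->F->L->F->refl->A->L'->A->R'->D->plug->D
Char 12 ('B'): step: R->4, L=2; B->plug->B->R->F->L->F->refl->A->L'->A->R'->G->plug->A
Final: ciphertext=CBAEGHFEAADA, RIGHT=4, LEFT=2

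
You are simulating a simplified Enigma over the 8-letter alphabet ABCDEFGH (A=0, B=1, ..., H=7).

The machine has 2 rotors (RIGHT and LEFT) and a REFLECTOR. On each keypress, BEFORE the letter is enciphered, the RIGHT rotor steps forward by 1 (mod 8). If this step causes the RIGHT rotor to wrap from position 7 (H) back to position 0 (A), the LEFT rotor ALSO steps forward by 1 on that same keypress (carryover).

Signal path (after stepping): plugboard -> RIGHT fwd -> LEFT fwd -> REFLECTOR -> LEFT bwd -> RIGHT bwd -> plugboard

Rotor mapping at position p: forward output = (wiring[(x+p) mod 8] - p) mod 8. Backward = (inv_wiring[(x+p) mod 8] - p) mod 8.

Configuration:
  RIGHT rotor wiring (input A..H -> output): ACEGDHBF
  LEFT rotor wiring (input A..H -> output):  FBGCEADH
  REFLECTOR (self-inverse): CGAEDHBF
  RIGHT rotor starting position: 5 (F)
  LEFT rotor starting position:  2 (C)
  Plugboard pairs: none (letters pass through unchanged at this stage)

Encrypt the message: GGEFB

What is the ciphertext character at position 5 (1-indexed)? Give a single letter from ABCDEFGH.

Char 1 ('G'): step: R->6, L=2; G->plug->G->R->F->L->F->refl->H->L'->H->R'->B->plug->B
Char 2 ('G'): step: R->7, L=2; G->plug->G->R->A->L->E->refl->D->L'->G->R'->A->plug->A
Char 3 ('E'): step: R->0, L->3 (L advanced); E->plug->E->R->D->L->A->refl->C->L'->F->R'->H->plug->H
Char 4 ('F'): step: R->1, L=3; F->plug->F->R->A->L->H->refl->F->L'->C->R'->D->plug->D
Char 5 ('B'): step: R->2, L=3; B->plug->B->R->E->L->E->refl->D->L'->H->R'->E->plug->E

E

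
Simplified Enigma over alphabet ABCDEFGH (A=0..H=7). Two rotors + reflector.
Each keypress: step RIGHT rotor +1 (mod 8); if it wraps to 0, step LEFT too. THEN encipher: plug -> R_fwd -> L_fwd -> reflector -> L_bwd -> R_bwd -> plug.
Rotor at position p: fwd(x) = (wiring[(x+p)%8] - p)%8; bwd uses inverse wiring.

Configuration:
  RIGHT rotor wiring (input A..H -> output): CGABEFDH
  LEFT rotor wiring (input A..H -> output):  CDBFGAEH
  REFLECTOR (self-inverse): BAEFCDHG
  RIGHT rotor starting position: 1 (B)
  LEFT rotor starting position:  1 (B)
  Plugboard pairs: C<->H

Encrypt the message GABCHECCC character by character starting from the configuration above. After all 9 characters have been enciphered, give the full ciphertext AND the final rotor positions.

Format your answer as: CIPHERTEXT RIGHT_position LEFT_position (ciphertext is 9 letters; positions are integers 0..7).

Answer: HEHEGABAH 2 2

Derivation:
Char 1 ('G'): step: R->2, L=1; G->plug->G->R->A->L->C->refl->E->L'->C->R'->C->plug->H
Char 2 ('A'): step: R->3, L=1; A->plug->A->R->G->L->G->refl->H->L'->E->R'->E->plug->E
Char 3 ('B'): step: R->4, L=1; B->plug->B->R->B->L->A->refl->B->L'->H->R'->C->plug->H
Char 4 ('C'): step: R->5, L=1; C->plug->H->R->H->L->B->refl->A->L'->B->R'->E->plug->E
Char 5 ('H'): step: R->6, L=1; H->plug->C->R->E->L->H->refl->G->L'->G->R'->G->plug->G
Char 6 ('E'): step: R->7, L=1; E->plug->E->R->C->L->E->refl->C->L'->A->R'->A->plug->A
Char 7 ('C'): step: R->0, L->2 (L advanced); C->plug->H->R->H->L->B->refl->A->L'->G->R'->B->plug->B
Char 8 ('C'): step: R->1, L=2; C->plug->H->R->B->L->D->refl->F->L'->F->R'->A->plug->A
Char 9 ('C'): step: R->2, L=2; C->plug->H->R->E->L->C->refl->E->L'->C->R'->C->plug->H
Final: ciphertext=HEHEGABAH, RIGHT=2, LEFT=2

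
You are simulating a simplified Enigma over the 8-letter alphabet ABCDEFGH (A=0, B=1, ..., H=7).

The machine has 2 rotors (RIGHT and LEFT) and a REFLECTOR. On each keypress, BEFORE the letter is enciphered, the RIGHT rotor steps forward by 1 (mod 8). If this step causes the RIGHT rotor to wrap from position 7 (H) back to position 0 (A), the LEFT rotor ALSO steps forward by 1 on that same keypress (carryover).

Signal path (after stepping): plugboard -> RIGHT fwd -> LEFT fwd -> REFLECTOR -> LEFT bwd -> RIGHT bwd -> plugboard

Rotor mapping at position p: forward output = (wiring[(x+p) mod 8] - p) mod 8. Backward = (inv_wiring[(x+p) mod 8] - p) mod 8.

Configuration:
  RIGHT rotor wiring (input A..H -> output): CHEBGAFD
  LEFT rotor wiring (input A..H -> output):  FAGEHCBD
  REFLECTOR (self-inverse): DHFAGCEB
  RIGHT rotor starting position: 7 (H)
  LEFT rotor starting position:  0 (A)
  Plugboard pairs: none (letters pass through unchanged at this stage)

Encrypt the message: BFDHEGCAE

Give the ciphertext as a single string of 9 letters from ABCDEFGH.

Answer: HCFACBGCH

Derivation:
Char 1 ('B'): step: R->0, L->1 (L advanced); B->plug->B->R->H->L->E->refl->G->L'->D->R'->H->plug->H
Char 2 ('F'): step: R->1, L=1; F->plug->F->R->E->L->B->refl->H->L'->A->R'->C->plug->C
Char 3 ('D'): step: R->2, L=1; D->plug->D->R->G->L->C->refl->F->L'->B->R'->F->plug->F
Char 4 ('H'): step: R->3, L=1; H->plug->H->R->B->L->F->refl->C->L'->G->R'->A->plug->A
Char 5 ('E'): step: R->4, L=1; E->plug->E->R->G->L->C->refl->F->L'->B->R'->C->plug->C
Char 6 ('G'): step: R->5, L=1; G->plug->G->R->E->L->B->refl->H->L'->A->R'->B->plug->B
Char 7 ('C'): step: R->6, L=1; C->plug->C->R->E->L->B->refl->H->L'->A->R'->G->plug->G
Char 8 ('A'): step: R->7, L=1; A->plug->A->R->E->L->B->refl->H->L'->A->R'->C->plug->C
Char 9 ('E'): step: R->0, L->2 (L advanced); E->plug->E->R->G->L->D->refl->A->L'->D->R'->H->plug->H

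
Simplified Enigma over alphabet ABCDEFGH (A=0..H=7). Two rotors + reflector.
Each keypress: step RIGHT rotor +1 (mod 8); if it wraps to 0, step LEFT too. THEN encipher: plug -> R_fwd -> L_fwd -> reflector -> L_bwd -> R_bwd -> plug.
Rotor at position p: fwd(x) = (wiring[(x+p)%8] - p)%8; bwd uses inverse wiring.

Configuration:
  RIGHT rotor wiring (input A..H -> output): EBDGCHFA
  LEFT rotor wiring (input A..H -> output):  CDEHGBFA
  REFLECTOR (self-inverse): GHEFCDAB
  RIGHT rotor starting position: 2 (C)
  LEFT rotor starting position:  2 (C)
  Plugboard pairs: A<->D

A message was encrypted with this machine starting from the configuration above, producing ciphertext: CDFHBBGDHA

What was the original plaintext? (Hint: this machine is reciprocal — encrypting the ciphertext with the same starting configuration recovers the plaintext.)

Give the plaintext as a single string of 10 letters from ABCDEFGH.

Char 1 ('C'): step: R->3, L=2; C->plug->C->R->E->L->D->refl->F->L'->B->R'->F->plug->F
Char 2 ('D'): step: R->4, L=2; D->plug->A->R->G->L->A->refl->G->L'->F->R'->F->plug->F
Char 3 ('F'): step: R->5, L=2; F->plug->F->R->G->L->A->refl->G->L'->F->R'->H->plug->H
Char 4 ('H'): step: R->6, L=2; H->plug->H->R->B->L->F->refl->D->L'->E->R'->G->plug->G
Char 5 ('B'): step: R->7, L=2; B->plug->B->R->F->L->G->refl->A->L'->G->R'->H->plug->H
Char 6 ('B'): step: R->0, L->3 (L advanced); B->plug->B->R->B->L->D->refl->F->L'->E->R'->A->plug->D
Char 7 ('G'): step: R->1, L=3; G->plug->G->R->H->L->B->refl->H->L'->F->R'->C->plug->C
Char 8 ('D'): step: R->2, L=3; D->plug->A->R->B->L->D->refl->F->L'->E->R'->B->plug->B
Char 9 ('H'): step: R->3, L=3; H->plug->H->R->A->L->E->refl->C->L'->D->R'->A->plug->D
Char 10 ('A'): step: R->4, L=3; A->plug->D->R->E->L->F->refl->D->L'->B->R'->C->plug->C

Answer: FFHGHDCBDC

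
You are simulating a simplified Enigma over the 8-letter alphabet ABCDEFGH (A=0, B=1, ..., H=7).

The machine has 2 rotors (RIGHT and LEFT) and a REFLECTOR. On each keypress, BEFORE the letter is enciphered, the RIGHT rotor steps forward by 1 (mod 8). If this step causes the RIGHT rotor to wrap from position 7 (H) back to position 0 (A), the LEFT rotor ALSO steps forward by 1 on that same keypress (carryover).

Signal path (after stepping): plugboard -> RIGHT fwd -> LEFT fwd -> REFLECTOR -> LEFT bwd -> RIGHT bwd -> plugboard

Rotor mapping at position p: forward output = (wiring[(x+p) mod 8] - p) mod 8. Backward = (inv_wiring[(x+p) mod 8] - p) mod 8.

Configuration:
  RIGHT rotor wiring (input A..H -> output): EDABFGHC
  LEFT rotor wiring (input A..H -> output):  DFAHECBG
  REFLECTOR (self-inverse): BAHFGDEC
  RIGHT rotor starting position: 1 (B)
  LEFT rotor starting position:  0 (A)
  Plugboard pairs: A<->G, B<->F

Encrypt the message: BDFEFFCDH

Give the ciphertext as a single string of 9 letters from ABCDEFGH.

Answer: HEDFAGHEF

Derivation:
Char 1 ('B'): step: R->2, L=0; B->plug->F->R->A->L->D->refl->F->L'->B->R'->H->plug->H
Char 2 ('D'): step: R->3, L=0; D->plug->D->R->E->L->E->refl->G->L'->H->R'->E->plug->E
Char 3 ('F'): step: R->4, L=0; F->plug->B->R->C->L->A->refl->B->L'->G->R'->D->plug->D
Char 4 ('E'): step: R->5, L=0; E->plug->E->R->G->L->B->refl->A->L'->C->R'->B->plug->F
Char 5 ('F'): step: R->6, L=0; F->plug->B->R->E->L->E->refl->G->L'->H->R'->G->plug->A
Char 6 ('F'): step: R->7, L=0; F->plug->B->R->F->L->C->refl->H->L'->D->R'->A->plug->G
Char 7 ('C'): step: R->0, L->1 (L advanced); C->plug->C->R->A->L->E->refl->G->L'->C->R'->H->plug->H
Char 8 ('D'): step: R->1, L=1; D->plug->D->R->E->L->B->refl->A->L'->F->R'->E->plug->E
Char 9 ('H'): step: R->2, L=1; H->plug->H->R->B->L->H->refl->C->L'->H->R'->B->plug->F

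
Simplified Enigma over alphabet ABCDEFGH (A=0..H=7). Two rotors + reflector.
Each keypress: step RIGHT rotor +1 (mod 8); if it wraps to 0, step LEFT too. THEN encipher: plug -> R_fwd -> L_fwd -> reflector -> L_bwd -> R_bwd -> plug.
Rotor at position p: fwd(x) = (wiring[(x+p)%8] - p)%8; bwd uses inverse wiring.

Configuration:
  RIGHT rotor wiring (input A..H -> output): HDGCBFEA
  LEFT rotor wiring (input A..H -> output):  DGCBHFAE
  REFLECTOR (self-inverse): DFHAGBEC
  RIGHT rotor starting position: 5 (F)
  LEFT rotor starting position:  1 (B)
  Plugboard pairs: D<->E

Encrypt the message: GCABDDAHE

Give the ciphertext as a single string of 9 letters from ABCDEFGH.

Answer: FDGCFEBBC

Derivation:
Char 1 ('G'): step: R->6, L=1; G->plug->G->R->D->L->G->refl->E->L'->E->R'->F->plug->F
Char 2 ('C'): step: R->7, L=1; C->plug->C->R->E->L->E->refl->G->L'->D->R'->E->plug->D
Char 3 ('A'): step: R->0, L->2 (L advanced); A->plug->A->R->H->L->E->refl->G->L'->E->R'->G->plug->G
Char 4 ('B'): step: R->1, L=2; B->plug->B->R->F->L->C->refl->H->L'->B->R'->C->plug->C
Char 5 ('D'): step: R->2, L=2; D->plug->E->R->C->L->F->refl->B->L'->G->R'->F->plug->F
Char 6 ('D'): step: R->3, L=2; D->plug->E->R->F->L->C->refl->H->L'->B->R'->D->plug->E
Char 7 ('A'): step: R->4, L=2; A->plug->A->R->F->L->C->refl->H->L'->B->R'->B->plug->B
Char 8 ('H'): step: R->5, L=2; H->plug->H->R->E->L->G->refl->E->L'->H->R'->B->plug->B
Char 9 ('E'): step: R->6, L=2; E->plug->D->R->F->L->C->refl->H->L'->B->R'->C->plug->C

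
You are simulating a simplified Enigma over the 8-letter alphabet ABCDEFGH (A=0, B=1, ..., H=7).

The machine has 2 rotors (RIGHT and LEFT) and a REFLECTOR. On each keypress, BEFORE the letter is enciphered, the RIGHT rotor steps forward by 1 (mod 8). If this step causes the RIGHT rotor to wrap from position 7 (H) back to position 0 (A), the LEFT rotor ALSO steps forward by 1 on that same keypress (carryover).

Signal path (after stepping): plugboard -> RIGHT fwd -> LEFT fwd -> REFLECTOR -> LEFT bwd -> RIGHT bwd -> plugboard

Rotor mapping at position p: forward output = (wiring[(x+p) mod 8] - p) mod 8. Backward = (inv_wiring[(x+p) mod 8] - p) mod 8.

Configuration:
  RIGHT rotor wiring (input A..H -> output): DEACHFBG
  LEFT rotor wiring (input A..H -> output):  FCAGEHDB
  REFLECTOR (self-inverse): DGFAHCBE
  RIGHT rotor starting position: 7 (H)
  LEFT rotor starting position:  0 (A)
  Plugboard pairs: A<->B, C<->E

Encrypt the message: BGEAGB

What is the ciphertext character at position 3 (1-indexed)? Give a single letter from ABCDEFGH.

Char 1 ('B'): step: R->0, L->1 (L advanced); B->plug->A->R->D->L->D->refl->A->L'->G->R'->H->plug->H
Char 2 ('G'): step: R->1, L=1; G->plug->G->R->F->L->C->refl->F->L'->C->R'->H->plug->H
Char 3 ('E'): step: R->2, L=1; E->plug->C->R->F->L->C->refl->F->L'->C->R'->H->plug->H

H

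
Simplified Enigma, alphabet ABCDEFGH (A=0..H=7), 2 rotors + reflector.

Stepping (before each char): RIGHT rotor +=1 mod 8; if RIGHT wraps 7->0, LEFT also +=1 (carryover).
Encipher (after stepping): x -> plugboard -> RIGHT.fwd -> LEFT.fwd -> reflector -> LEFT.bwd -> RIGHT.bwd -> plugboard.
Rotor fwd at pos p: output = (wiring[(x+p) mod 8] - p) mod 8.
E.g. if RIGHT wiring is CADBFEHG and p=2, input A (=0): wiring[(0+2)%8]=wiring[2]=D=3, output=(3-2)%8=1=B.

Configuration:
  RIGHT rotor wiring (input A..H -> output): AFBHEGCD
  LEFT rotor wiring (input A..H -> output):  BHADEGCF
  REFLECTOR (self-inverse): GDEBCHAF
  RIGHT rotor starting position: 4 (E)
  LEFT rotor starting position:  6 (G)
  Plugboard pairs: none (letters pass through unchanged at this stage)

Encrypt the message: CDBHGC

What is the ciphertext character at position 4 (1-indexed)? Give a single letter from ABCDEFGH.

Char 1 ('C'): step: R->5, L=6; C->plug->C->R->G->L->G->refl->A->L'->H->R'->H->plug->H
Char 2 ('D'): step: R->6, L=6; D->plug->D->R->H->L->A->refl->G->L'->G->R'->G->plug->G
Char 3 ('B'): step: R->7, L=6; B->plug->B->R->B->L->H->refl->F->L'->F->R'->F->plug->F
Char 4 ('H'): step: R->0, L->7 (L advanced); H->plug->H->R->D->L->B->refl->D->L'->H->R'->D->plug->D

D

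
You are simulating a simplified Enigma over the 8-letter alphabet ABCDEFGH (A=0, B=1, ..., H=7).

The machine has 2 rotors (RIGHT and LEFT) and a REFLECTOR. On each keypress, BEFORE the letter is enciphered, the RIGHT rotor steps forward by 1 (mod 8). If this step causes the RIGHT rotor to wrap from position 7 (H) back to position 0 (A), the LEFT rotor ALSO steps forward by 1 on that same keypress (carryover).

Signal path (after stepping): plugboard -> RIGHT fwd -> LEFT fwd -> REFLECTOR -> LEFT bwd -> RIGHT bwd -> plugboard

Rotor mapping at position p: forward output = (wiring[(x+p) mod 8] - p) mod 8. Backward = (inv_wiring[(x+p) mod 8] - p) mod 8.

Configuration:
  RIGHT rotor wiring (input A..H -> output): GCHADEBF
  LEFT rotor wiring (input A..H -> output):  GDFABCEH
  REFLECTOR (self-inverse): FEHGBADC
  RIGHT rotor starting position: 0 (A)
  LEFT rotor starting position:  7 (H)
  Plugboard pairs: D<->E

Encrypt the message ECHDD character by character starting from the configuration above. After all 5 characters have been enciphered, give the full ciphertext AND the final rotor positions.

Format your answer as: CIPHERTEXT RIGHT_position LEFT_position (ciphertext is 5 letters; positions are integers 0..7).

Char 1 ('E'): step: R->1, L=7; E->plug->D->R->C->L->E->refl->B->L'->E->R'->G->plug->G
Char 2 ('C'): step: R->2, L=7; C->plug->C->R->B->L->H->refl->C->L'->F->R'->A->plug->A
Char 3 ('H'): step: R->3, L=7; H->plug->H->R->E->L->B->refl->E->L'->C->R'->E->plug->D
Char 4 ('D'): step: R->4, L=7; D->plug->E->R->C->L->E->refl->B->L'->E->R'->H->plug->H
Char 5 ('D'): step: R->5, L=7; D->plug->E->R->F->L->C->refl->H->L'->B->R'->D->plug->E
Final: ciphertext=GADHE, RIGHT=5, LEFT=7

Answer: GADHE 5 7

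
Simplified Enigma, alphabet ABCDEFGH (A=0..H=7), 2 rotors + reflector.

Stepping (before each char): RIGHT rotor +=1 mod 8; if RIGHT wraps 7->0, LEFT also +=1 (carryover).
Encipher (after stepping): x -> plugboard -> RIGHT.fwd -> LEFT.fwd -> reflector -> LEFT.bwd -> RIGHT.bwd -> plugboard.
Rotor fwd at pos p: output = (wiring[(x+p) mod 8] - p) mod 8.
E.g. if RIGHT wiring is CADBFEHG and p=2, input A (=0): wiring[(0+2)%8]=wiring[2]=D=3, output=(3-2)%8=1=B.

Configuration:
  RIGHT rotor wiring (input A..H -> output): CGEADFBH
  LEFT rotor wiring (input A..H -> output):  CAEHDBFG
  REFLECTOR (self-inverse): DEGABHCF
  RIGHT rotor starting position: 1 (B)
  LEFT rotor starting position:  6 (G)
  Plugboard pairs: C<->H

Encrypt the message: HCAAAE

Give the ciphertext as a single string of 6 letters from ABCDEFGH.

Char 1 ('H'): step: R->2, L=6; H->plug->C->R->B->L->A->refl->D->L'->H->R'->E->plug->E
Char 2 ('C'): step: R->3, L=6; C->plug->H->R->B->L->A->refl->D->L'->H->R'->F->plug->F
Char 3 ('A'): step: R->4, L=6; A->plug->A->R->H->L->D->refl->A->L'->B->R'->B->plug->B
Char 4 ('A'): step: R->5, L=6; A->plug->A->R->A->L->H->refl->F->L'->G->R'->H->plug->C
Char 5 ('A'): step: R->6, L=6; A->plug->A->R->D->L->C->refl->G->L'->E->R'->C->plug->H
Char 6 ('E'): step: R->7, L=6; E->plug->E->R->B->L->A->refl->D->L'->H->R'->C->plug->H

Answer: EFBCHH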